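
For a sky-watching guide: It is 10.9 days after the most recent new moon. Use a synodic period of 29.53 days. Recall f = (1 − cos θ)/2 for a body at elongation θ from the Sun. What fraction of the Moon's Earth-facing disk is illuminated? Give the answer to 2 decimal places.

The Moon has covered 10.9/29.53 of its cycle, so θ ≈ 360° × 10.9/29.53 = 132.9°.
With cos θ = (-0.680), the lit fraction is (1 − (-0.680))/2 ≈ 0.840.

0.84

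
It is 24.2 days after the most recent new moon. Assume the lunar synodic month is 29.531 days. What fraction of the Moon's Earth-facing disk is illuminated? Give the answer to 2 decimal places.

The Moon has covered 24.2/29.531 of its cycle, so θ ≈ 360° × 24.2/29.531 = 295.0°.
Illuminated fraction = (1 − cos 295.0°)/2 = (1 − 0.423)/2 ≈ 0.289.

0.29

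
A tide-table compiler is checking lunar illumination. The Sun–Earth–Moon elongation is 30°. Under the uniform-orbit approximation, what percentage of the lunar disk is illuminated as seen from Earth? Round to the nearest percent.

cos 30° = 0.866, so f = (1 − 0.866)/2 = 0.067, i.e. 7%.

7%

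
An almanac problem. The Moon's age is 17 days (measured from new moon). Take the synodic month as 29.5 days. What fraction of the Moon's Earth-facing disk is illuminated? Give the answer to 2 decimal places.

The Moon has covered 17/29.5 of its cycle, so θ ≈ 360° × 17/29.5 = 207.5°.
With cos θ = (-0.887), the lit fraction is (1 − (-0.887))/2 ≈ 0.944.

0.94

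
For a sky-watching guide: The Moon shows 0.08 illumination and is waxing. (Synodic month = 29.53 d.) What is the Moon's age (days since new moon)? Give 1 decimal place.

cos θ = 1 − 2f = 0.840, giving a principal value of 32.9°.
Before full moon the principal value applies: θ = 32.9°.
Age = 29.53 × 32.9°/360° ≈ 2.70 days.

2.7 days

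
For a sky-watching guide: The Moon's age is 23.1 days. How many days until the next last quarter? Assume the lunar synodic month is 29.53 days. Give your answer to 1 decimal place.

Last quarter is 0.75 of the way through the cycle: age 0.75 × 29.53 = 22.148 d.
Already past this cycle's last quarter; the next is at 22.148 + 29.53 = 51.678 d, so 51.678 − 23.1 = 28.578 days.

28.6 days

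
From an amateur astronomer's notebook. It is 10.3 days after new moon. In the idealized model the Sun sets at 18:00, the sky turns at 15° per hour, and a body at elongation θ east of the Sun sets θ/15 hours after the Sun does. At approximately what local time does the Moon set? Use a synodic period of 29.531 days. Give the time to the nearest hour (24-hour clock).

02:00

Elongation θ = 360° × 10.3/29.531 ≈ 125.6°.
Delay after the Sun = 125.6° / (15°/h) ≈ 8.37 h.
18:00 + 8.37 h ≈ 02:22 → 02:00 to the nearest hour.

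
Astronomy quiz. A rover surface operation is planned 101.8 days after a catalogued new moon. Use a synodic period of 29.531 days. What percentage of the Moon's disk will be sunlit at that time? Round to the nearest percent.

97%

Reduce mod P: 101.8 − 3×29.531 = 13.21 d into the current lunation.
Elongation θ = 360° × 13.21/29.531 ≈ 161.0°.
cos 161.0° = (-0.946), so f = (1 − (-0.946))/2 = 0.973, so 97%.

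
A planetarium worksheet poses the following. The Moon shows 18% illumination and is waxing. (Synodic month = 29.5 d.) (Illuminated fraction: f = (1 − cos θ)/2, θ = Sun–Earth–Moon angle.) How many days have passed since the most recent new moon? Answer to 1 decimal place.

4.1 days

From f = (1 − cos θ)/2: cos θ = 1 − 2×0.18 = 0.640; arccos → 50.2°.
The Moon is waxing (0°–180°), so θ = 50.2° directly.
That fraction of the synodic month is 50.2/360 × 29.5 d ≈ 4.11 d.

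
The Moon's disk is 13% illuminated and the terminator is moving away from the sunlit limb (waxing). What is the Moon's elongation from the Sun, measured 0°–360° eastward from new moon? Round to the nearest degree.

42°

cos θ = 1 − 2f = 0.740, giving a principal value of 42.3°.
The Moon is waxing (0°–180°), so θ = 42.3° directly.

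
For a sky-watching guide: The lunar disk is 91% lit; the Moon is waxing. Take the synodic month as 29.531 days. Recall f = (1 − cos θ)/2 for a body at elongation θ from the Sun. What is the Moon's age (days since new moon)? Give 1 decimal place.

11.9 days

From f = (1 − cos θ)/2: cos θ = 1 − 2×0.91 = -0.820; arccos → 145.1°.
The Moon is waxing (0°–180°), so θ = 145.1° directly.
Age = 29.531 × 145.1°/360° ≈ 11.90 days.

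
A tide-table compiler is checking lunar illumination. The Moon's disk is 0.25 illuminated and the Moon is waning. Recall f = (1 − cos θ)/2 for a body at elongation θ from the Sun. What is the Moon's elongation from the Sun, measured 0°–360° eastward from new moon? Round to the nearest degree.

Invert f = (1 − cos θ)/2 to get cos θ = 1 − 2(0.25) = 0.500, hence θ₀ = arccos 0.500 = 60.0°.
Waning ⇒ past full, so θ = 360° − 60.0° = 300.0°.

300°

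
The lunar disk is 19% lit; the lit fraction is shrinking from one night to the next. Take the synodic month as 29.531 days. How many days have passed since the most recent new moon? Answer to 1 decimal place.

cos θ = 1 − 2f = 0.620, giving a principal value of 51.7°.
Since the Moon is past full (waning), take the reflex angle: θ = 360° − 51.7° = 308.3°.
That fraction of the synodic month is 308.3/360 × 29.531 d ≈ 25.29 d.

25.3 days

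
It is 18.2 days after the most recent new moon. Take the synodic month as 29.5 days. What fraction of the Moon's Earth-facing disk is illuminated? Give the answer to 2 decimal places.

Phase angle: θ = 360°·(18.2 d)/(29.5 d) = 222.1°.
cos 222.1° = (-0.742), so f = (1 − (-0.742))/2 = 0.871.

0.87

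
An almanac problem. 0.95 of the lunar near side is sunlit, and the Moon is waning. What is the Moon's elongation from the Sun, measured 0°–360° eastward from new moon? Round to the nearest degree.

Invert f = (1 − cos θ)/2 to get cos θ = 1 − 2(0.95) = -0.900, hence θ₀ = arccos -0.900 = 154.2°.
Waning ⇒ past full, so θ = 360° − 154.2° = 205.8°.

206°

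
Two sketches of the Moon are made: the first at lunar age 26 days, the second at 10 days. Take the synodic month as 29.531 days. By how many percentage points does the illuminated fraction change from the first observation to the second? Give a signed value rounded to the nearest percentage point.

First observation: θ = 360°·26/29.531 = 317.0°, so f = 0.135.
Second observation: θ = 121.9°, f = 0.764.
Δf = 0.764 − 0.135 = +0.630, i.e. +63 pp.

+63 percentage points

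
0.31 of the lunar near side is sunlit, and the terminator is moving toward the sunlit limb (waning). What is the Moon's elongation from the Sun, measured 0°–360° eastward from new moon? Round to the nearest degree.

cos θ = 1 − 2f = 0.380, giving a principal value of 67.7°.
Since the Moon is past full (waning), take the reflex angle: θ = 360° − 67.7° = 292.3°.

292°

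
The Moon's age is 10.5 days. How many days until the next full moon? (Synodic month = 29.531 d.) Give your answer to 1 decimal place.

Full moon occurs at elongation 180°, i.e. at age 29.531 × 180/360 = 14.765 d.
That is 14.765 − 10.5 = 4.265 days ahead.

4.3 days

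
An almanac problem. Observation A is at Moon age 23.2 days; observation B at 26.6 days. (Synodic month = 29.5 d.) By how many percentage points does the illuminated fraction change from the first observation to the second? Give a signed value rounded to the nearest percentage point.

First observation: θ = 360°·23.2/29.5 = 283.1°, so f = 0.387.
Second observation: θ = 324.6°, f = 0.092.
Δf = 0.092 − 0.387 = -0.294, i.e. -29 pp.

-29 percentage points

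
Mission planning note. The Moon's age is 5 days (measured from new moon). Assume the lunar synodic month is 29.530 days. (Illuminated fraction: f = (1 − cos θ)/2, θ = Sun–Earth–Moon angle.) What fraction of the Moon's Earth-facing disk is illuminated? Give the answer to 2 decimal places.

0.26

Elongation θ = 360° × 5/29.530 ≈ 61.0°.
Illuminated fraction = (1 − cos 61.0°)/2 = (1 − 0.485)/2 ≈ 0.257.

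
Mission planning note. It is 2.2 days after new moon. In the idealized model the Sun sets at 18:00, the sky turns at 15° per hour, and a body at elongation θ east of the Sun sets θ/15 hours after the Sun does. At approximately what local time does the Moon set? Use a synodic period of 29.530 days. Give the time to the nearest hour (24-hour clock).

20:00

Elongation θ = 360° × 2.2/29.530 ≈ 26.8°.
Delay after the Sun = 26.8° / (15°/h) ≈ 1.79 h.
18:00 + 1.79 h ≈ 19:47 → 20:00 to the nearest hour.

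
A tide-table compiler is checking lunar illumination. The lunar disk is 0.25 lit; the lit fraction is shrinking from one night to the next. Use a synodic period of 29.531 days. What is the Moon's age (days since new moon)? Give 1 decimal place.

24.6 days

cos θ = 1 − 2f = 0.500, giving a principal value of 60.0°.
Waning ⇒ past full, so θ = 360° − 60.0° = 300.0°.
At 360°/29.531 d per day, 300.0° corresponds to 24.61 days.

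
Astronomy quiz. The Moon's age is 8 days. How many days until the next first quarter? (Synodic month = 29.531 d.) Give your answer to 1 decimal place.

28.9 days

First quarter occurs at elongation 90°, i.e. at age 29.531 × 90/360 = 7.383 d.
Already past this cycle's first quarter; the next is at 7.383 + 29.531 = 36.914 d, so 36.914 − 8 = 28.914 days.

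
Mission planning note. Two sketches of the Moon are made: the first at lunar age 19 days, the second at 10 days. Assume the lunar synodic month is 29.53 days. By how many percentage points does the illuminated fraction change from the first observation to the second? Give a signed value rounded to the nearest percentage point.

First observation: θ = 360°·19/29.53 = 231.6°, so f = 0.810.
Second observation: θ = 121.9°, f = 0.764.
Δf = 0.764 − 0.810 = -0.046, i.e. -5 pp.

-5 percentage points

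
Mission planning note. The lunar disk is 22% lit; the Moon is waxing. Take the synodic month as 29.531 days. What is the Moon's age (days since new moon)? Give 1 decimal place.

cos θ = 1 − 2f = 0.560, giving a principal value of 55.9°.
Waxing ⇒ before full, so θ = 55.9°.
At 360°/29.531 d per day, 55.9° corresponds to 4.59 days.

4.6 days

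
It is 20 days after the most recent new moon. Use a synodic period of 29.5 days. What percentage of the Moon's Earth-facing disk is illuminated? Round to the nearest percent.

72%

The Moon has covered 20/29.5 of its cycle, so θ ≈ 360° × 20/29.5 = 244.1°.
cos 244.1° = (-0.437), so f = (1 − (-0.437))/2 = 0.719, so 72%.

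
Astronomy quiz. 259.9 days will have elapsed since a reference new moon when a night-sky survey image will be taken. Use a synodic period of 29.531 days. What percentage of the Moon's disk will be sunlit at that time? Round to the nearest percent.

259.9/29.531 = 8.801 lunations, so 8 complete cycles and 23.65 d into the next.
Phase angle: θ = 360°·(23.65 d)/(29.531 d) = 288.3°.
cos 288.3° = 0.315, so f = (1 − 0.315)/2 = 0.343, so 34%.

34%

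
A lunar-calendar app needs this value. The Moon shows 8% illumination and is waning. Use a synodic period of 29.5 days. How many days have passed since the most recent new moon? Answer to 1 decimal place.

From f = (1 − cos θ)/2: cos θ = 1 − 2×0.08 = 0.840; arccos → 32.9°.
A waning Moon lies in 180°–360°, so θ = 360° − 32.9° = 327.1°.
That fraction of the synodic month is 327.1/360 × 29.5 d ≈ 26.81 d.

26.8 days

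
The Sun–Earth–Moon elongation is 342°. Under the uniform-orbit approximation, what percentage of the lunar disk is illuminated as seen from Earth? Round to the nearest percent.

f = (1 − cos 342°)/2 = (1 − 0.951)/2 ≈ 0.024, i.e. 2%.

2%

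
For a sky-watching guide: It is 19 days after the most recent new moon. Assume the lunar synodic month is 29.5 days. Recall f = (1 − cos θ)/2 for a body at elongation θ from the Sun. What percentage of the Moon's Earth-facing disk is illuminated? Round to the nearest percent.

81%

Elongation θ = 360° × 19/29.5 ≈ 231.9°.
Illuminated fraction = (1 − cos 231.9°)/2 = (1 − (-0.618))/2 ≈ 0.809, so 81%.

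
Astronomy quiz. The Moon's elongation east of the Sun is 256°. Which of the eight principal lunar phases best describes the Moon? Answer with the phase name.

last quarter

256° lies in the last quarter sector of the 8-phase cycle.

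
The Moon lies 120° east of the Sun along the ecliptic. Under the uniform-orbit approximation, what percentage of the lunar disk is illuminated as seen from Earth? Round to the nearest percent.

f = (1 − cos 120°)/2 = (1 − (-0.500))/2 ≈ 0.750, i.e. 75%.

75%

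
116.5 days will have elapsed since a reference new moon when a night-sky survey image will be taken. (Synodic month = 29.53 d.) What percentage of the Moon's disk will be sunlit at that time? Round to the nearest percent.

3%

116.5 d spans 3 complete synodic months (3 × 29.53 = 88.59 d) plus 27.91 d.
The Moon has covered 27.91/29.53 of its cycle, so θ ≈ 360° × 27.91/29.53 = 340.3°.
Illuminated fraction = (1 − cos 340.3°)/2 = (1 − 0.941)/2 ≈ 0.029, so 3%.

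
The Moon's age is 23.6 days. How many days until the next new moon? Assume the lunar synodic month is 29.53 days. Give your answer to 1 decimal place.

One full lunation from the last new moon is 29.53 d; remaining = 29.53 − 23.6 = 5.930 d.

5.9 days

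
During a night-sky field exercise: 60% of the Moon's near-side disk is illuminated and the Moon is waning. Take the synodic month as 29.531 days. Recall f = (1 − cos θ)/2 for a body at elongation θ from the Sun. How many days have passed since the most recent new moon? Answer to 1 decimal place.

21.2 days

cos θ = 1 − 2f = -0.200, giving a principal value of 101.5°.
A waning Moon lies in 180°–360°, so θ = 360° − 101.5° = 258.5°.
Age = 29.531 × 258.5°/360° ≈ 21.20 days.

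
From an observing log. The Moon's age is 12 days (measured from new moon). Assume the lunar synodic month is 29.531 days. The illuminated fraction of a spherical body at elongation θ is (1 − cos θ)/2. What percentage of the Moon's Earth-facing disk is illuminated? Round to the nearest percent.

Phase angle: θ = 360°·(12 d)/(29.531 d) = 146.3°.
cos 146.3° = (-0.832), so f = (1 − (-0.832))/2 = 0.916, so 92%.

92%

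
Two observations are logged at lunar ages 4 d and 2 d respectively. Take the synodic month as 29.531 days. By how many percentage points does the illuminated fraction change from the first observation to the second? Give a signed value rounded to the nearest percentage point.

-13 pp

First observation: θ = 360°·4/29.531 = 48.8°, so f = 0.170.
Second observation: θ = 24.4°, f = 0.045.
Δf = 0.045 − 0.170 = -0.126, i.e. -13 pp.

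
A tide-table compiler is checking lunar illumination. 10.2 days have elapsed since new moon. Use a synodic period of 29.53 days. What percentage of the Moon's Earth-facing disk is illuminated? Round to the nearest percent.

78%

Phase angle: θ = 360°·(10.2 d)/(29.53 d) = 124.3°.
cos 124.3° = (-0.564), so f = (1 − (-0.564))/2 = 0.782, so 78%.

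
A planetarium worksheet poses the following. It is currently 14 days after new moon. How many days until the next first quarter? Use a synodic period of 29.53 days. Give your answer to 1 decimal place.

First quarter is 0.25 of the way through the cycle: age 0.25 × 29.53 = 7.383 d.
Already past this cycle's first quarter; the next is at 7.383 + 29.53 = 36.913 d, so 36.913 − 14 = 22.913 days.

22.9 days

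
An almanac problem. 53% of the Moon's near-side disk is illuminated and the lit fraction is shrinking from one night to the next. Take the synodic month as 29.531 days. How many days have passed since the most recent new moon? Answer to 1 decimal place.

From f = (1 − cos θ)/2: cos θ = 1 − 2×0.53 = -0.060; arccos → 93.4°.
A waning Moon lies in 180°–360°, so θ = 360° − 93.4° = 266.6°.
Age = 29.531 × 266.6°/360° ≈ 21.87 days.

21.9 days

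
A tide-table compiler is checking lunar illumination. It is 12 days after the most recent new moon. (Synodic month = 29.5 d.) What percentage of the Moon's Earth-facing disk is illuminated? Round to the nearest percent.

The Moon has covered 12/29.5 of its cycle, so θ ≈ 360° × 12/29.5 = 146.4°.
With cos θ = (-0.833), the lit fraction is (1 − (-0.833))/2 ≈ 0.917, so 92%.

92%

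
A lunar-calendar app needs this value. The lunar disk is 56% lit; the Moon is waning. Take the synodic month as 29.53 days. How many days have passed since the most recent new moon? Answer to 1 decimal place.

From f = (1 − cos θ)/2: cos θ = 1 − 2×0.56 = -0.120; arccos → 96.9°.
A waning Moon lies in 180°–360°, so θ = 360° − 96.9° = 263.1°.
At 360°/29.53 d per day, 263.1° corresponds to 21.58 days.

21.6 days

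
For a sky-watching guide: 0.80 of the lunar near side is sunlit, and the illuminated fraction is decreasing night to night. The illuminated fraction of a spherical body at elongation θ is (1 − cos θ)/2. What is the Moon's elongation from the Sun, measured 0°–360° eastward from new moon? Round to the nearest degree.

cos θ = 1 − 2f = -0.600, giving a principal value of 126.9°.
Since the Moon is past full (waning), take the reflex angle: θ = 360° − 126.9° = 233.1°.

233°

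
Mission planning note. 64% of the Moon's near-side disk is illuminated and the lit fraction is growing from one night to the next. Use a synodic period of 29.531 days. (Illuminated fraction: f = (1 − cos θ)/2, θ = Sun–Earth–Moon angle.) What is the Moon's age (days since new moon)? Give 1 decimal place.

8.7 days

Invert f = (1 − cos θ)/2 to get cos θ = 1 − 2(0.64) = -0.280, hence θ₀ = arccos -0.280 = 106.3°.
Waxing ⇒ before full, so θ = 106.3°.
That fraction of the synodic month is 106.3/360 × 29.531 d ≈ 8.72 d.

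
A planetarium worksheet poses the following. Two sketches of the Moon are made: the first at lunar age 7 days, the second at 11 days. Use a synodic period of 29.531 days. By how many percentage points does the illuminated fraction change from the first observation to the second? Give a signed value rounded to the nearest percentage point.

+39 percentage points

First observation: θ = 360°·7/29.531 = 85.3°, so f = 0.459.
Second observation: θ = 134.1°, f = 0.848.
Δf = 0.848 − 0.459 = +0.389, i.e. +39 pp.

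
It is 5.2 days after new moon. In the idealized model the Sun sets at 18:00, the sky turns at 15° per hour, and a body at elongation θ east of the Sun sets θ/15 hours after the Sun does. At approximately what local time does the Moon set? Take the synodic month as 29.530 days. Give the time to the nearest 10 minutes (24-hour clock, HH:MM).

22:10

The Moon has covered 5.2/29.530 of its cycle, so θ ≈ 360° × 5.2/29.530 = 63.4°.
At 15° of sky rotation per hour, 63.4° corresponds to a 4.23 h lag.
18:00 + 4.226 h ≈ 22:14 → 22:10 to the nearest ten minutes.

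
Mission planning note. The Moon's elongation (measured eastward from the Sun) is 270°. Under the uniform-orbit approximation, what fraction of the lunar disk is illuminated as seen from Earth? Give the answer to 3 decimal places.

0.500

Half-versine of 270°: (1 − (-0.000))/2 = 0.500.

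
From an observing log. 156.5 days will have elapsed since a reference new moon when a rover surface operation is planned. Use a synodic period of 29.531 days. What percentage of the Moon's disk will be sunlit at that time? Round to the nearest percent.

65%

156.5 d spans 5 complete synodic months (5 × 29.531 = 147.66 d) plus 8.84 d.
Phase angle: θ = 360°·(8.84 d)/(29.531 d) = 107.8°.
Illuminated fraction = (1 − cos 107.8°)/2 = (1 − (-0.306))/2 ≈ 0.653, so 65%.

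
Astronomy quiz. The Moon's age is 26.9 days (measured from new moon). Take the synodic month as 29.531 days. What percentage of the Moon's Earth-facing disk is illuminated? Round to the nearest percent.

Elongation θ = 360° × 26.9/29.531 ≈ 327.9°.
cos 327.9° = 0.847, so f = (1 − 0.847)/2 = 0.076, so 8%.

8%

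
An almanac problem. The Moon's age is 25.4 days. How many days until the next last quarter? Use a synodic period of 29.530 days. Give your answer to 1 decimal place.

26.3 days

Last quarter is 0.75 of the way through the cycle: age 0.75 × 29.530 = 22.148 d.
Already past this cycle's last quarter; the next is at 22.148 + 29.530 = 51.678 d, so 51.678 − 25.4 = 26.278 days.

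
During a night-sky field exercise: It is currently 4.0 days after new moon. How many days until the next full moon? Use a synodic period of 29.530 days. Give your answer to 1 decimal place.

Full moon is 0.5 of the way through the cycle: age 0.5 × 29.530 = 14.765 d.
So 10.765 days remain (14.765 − 4.0).

10.8 days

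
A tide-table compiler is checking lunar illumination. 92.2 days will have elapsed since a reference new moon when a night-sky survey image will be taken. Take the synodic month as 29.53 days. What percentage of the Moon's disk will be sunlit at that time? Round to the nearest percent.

14%

92.2 d spans 3 complete synodic months (3 × 29.53 = 88.59 d) plus 3.61 d.
Elongation θ = 360° × 3.61/29.53 ≈ 44.0°.
Illuminated fraction = (1 − cos 44.0°)/2 = (1 − 0.719)/2 ≈ 0.140, so 14%.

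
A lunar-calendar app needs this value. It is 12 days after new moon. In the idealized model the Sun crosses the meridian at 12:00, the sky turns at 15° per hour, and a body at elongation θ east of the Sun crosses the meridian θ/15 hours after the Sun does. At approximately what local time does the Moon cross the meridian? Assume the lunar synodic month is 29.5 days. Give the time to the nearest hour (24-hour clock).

Elongation θ = 360° × 12/29.5 ≈ 146.4°.
At 15° of sky rotation per hour, 146.4° corresponds to a 9.76 h lag.
12:00 + 9.76 h ≈ 21:46 → 22:00 to the nearest hour.

22:00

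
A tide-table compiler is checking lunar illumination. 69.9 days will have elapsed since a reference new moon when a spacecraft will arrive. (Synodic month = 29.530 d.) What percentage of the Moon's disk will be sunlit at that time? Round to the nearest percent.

69.9/29.530 = 2.367 lunations, so 2 complete cycles and 10.84 d into the next.
Phase angle: θ = 360°·(10.84 d)/(29.530 d) = 132.2°.
cos 132.2° = (-0.671), so f = (1 − (-0.671))/2 = 0.836, so 84%.

84%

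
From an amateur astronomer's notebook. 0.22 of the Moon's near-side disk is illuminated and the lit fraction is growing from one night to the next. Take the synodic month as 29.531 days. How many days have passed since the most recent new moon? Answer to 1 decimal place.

cos θ = 1 − 2f = 0.560, giving a principal value of 55.9°.
The Moon is waxing (0°–180°), so θ = 55.9° directly.
At 360°/29.531 d per day, 55.9° corresponds to 4.59 days.

4.6 days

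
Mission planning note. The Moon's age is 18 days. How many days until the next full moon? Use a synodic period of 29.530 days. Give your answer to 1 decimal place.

26.3 days

Full moon is 0.5 of the way through the cycle: age 0.5 × 29.530 = 14.765 d.
This lunation's full moon (14.765 d) has passed, so add one period: 44.295 − 18 = 26.295 days.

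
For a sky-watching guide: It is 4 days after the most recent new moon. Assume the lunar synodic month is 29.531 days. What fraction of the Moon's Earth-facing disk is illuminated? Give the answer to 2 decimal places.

Elongation θ = 360° × 4/29.531 ≈ 48.8°.
cos 48.8° = 0.659, so f = (1 − 0.659)/2 = 0.170.

0.17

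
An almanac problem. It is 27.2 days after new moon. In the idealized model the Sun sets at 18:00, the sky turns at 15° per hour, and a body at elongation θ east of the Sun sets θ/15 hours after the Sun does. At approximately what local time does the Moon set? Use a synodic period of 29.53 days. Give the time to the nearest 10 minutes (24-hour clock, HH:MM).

The Moon has covered 27.2/29.53 of its cycle, so θ ≈ 360° × 27.2/29.53 = 331.6°.
At 15° of sky rotation per hour, 331.6° corresponds to a 22.11 h lag.
18:00 + 22.106 h ≈ 16:06 → 16:10 to the nearest ten minutes.

16:10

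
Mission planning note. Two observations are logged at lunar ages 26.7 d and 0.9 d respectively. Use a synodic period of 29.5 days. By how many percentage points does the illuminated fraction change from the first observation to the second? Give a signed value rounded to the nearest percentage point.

θ₁ = 360° × 26.7/29.5 = 325.8°, f₁ = (1 − cos θ₁)/2 = 0.086.
θ₂ = 360° × 0.9/29.5 = 11.0°, f₂ = (1 − cos θ₂)/2 = 0.009.
Change = f₂ − f₁ = -0.077 → -8 percentage points.

-8 pp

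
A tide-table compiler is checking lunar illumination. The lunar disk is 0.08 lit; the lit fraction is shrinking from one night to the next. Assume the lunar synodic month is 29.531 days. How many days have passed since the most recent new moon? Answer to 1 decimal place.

cos θ = 1 − 2f = 0.840, giving a principal value of 32.9°.
Since the Moon is past full (waning), take the reflex angle: θ = 360° − 32.9° = 327.1°.
Age = 29.531 × 327.1°/360° ≈ 26.84 days.

26.8 days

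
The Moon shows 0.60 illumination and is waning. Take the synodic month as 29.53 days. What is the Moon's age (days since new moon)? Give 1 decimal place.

21.2 days

From f = (1 − cos θ)/2: cos θ = 1 − 2×0.60 = -0.200; arccos → 101.5°.
A waning Moon lies in 180°–360°, so θ = 360° − 101.5° = 258.5°.
That fraction of the synodic month is 258.5/360 × 29.53 d ≈ 21.20 d.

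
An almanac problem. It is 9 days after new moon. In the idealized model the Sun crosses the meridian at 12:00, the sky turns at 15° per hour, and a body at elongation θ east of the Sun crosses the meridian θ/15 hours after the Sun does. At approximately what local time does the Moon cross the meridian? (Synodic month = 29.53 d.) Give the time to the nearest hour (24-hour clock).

Elongation θ = 360° × 9/29.53 ≈ 109.7°.
Delay after the Sun = 109.7° / (15°/h) ≈ 7.31 h.
12:00 + 7.31 h ≈ 19:19 → 19:00 to the nearest hour.

19:00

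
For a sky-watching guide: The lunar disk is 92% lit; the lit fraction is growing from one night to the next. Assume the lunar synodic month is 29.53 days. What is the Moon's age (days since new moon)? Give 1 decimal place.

From f = (1 − cos θ)/2: cos θ = 1 − 2×0.92 = -0.840; arccos → 147.1°.
Waxing ⇒ before full, so θ = 147.1°.
Age = 29.53 × 147.1°/360° ≈ 12.07 days.

12.1 days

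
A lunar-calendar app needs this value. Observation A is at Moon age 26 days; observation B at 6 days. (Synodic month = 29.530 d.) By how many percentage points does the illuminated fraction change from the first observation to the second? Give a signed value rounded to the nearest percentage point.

+22 percentage points

θ₁ = 360° × 26/29.530 = 317.0°, f₁ = (1 − cos θ₁)/2 = 0.135.
θ₂ = 360° × 6/29.530 = 73.1°, f₂ = (1 − cos θ₂)/2 = 0.355.
Change = f₂ − f₁ = +0.221 → +22 percentage points.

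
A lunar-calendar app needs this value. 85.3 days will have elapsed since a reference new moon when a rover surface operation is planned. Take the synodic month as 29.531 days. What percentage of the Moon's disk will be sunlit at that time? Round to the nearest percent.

12%

85.3 d spans 2 complete synodic months (2 × 29.531 = 59.06 d) plus 26.24 d.
Phase angle: θ = 360°·(26.24 d)/(29.531 d) = 319.9°.
cos 319.9° = 0.764, so f = (1 − 0.764)/2 = 0.118, so 12%.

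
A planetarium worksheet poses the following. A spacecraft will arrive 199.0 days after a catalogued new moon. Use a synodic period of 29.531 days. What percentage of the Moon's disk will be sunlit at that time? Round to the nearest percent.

199.0/29.531 = 6.739 lunations, so 6 complete cycles and 21.81 d into the next.
Elongation θ = 360° × 21.81/29.531 ≈ 265.9°.
cos 265.9° = (-0.071), so f = (1 − (-0.071))/2 = 0.536, so 54%.

54%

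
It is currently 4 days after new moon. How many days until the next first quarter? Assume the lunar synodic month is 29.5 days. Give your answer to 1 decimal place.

3.4 days

First quarter occurs at elongation 90°, i.e. at age 29.5 × 90/360 = 7.375 d.
That is 7.375 − 4 = 3.375 days ahead.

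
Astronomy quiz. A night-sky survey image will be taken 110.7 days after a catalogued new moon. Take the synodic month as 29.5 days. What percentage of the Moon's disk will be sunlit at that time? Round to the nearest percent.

49%

Reduce mod P: 110.7 − 3×29.5 = 22.20 d into the current lunation.
The Moon has covered 22.20/29.5 of its cycle, so θ ≈ 360° × 22.20/29.5 = 270.9°.
cos 270.9° = 0.016, so f = (1 − 0.016)/2 = 0.492, so 49%.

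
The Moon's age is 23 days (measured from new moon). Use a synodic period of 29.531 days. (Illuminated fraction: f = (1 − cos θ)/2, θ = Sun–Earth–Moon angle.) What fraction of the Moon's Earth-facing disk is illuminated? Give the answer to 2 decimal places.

0.41

The Moon has covered 23/29.531 of its cycle, so θ ≈ 360° × 23/29.531 = 280.4°.
Illuminated fraction = (1 − cos 280.4°)/2 = (1 − 0.180)/2 ≈ 0.410.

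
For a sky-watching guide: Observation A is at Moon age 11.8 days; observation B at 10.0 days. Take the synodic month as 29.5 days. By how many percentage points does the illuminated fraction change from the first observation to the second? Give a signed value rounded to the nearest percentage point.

-14 pp

First observation: θ = 360°·11.8/29.5 = 144.0°, so f = 0.905.
Second observation: θ = 122.0°, f = 0.765.
Δf = 0.765 − 0.905 = -0.139, i.e. -14 pp.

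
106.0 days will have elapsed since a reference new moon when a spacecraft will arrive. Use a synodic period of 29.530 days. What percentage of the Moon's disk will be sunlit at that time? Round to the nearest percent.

106.0 d spans 3 complete synodic months (3 × 29.530 = 88.59 d) plus 17.41 d.
The Moon has covered 17.41/29.530 of its cycle, so θ ≈ 360° × 17.41/29.530 = 212.2°.
With cos θ = (-0.846), the lit fraction is (1 − (-0.846))/2 ≈ 0.923, so 92%.

92%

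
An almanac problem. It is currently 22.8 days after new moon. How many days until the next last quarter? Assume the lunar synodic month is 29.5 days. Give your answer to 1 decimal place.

28.8 days

Last quarter is 0.75 of the way through the cycle: age 0.75 × 29.5 = 22.125 d.
This lunation's last quarter (22.125 d) has passed, so add one period: 51.625 − 22.8 = 28.825 days.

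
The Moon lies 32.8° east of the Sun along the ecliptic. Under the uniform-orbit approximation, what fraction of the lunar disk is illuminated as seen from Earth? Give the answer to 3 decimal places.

cos 32.8° = 0.841, so f = (1 − 0.841)/2 = 0.080.

0.080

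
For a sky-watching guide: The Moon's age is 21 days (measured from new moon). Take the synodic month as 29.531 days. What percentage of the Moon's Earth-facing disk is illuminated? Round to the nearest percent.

The Moon has covered 21/29.531 of its cycle, so θ ≈ 360° × 21/29.531 = 256.0°.
cos 256.0° = (-0.242), so f = (1 − (-0.242))/2 = 0.621, so 62%.

62%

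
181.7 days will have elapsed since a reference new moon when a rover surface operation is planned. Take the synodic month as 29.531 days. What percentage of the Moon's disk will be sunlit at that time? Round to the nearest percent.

21%

181.7 d spans 6 complete synodic months (6 × 29.531 = 177.19 d) plus 4.51 d.
Phase angle: θ = 360°·(4.51 d)/(29.531 d) = 55.0°.
cos 55.0° = 0.573, so f = (1 − 0.573)/2 = 0.213, so 21%.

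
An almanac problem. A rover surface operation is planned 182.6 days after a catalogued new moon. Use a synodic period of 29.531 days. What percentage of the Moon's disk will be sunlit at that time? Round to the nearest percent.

30%

Reduce mod P: 182.6 − 6×29.531 = 5.41 d into the current lunation.
Elongation θ = 360° × 5.41/29.531 ≈ 66.0°.
Illuminated fraction = (1 − cos 66.0°)/2 = (1 − 0.407)/2 ≈ 0.297, so 30%.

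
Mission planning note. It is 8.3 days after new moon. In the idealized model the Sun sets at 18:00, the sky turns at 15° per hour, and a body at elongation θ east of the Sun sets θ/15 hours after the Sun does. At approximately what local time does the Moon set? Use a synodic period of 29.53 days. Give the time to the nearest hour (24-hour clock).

01:00

The Moon has covered 8.3/29.53 of its cycle, so θ ≈ 360° × 8.3/29.53 = 101.2°.
Delay after the Sun = 101.2° / (15°/h) ≈ 6.75 h.
18:00 + 6.75 h ≈ 00:45 → 01:00 to the nearest hour.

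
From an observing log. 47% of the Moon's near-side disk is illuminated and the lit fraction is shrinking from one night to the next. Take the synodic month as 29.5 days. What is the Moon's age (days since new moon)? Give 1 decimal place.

cos θ = 1 − 2f = 0.060, giving a principal value of 86.6°.
Waning ⇒ past full, so θ = 360° − 86.6° = 273.4°.
That fraction of the synodic month is 273.4/360 × 29.5 d ≈ 22.41 d.

22.4 days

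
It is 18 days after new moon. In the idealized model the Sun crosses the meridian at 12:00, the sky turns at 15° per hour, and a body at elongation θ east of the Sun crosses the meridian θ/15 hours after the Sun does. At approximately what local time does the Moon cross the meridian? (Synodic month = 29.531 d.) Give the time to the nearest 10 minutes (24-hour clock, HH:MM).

02:40

Elongation θ = 360° × 18/29.531 ≈ 219.4°.
The Moon trails the Sun by θ/15 = 219.4/15 ≈ 14.63 hours.
12:00 + 14.629 h ≈ 02:38 → 02:40 to the nearest ten minutes.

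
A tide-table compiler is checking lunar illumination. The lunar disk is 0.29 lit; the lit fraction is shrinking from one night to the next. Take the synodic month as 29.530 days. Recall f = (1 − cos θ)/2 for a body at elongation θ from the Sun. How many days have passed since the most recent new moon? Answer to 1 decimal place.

From f = (1 − cos θ)/2: cos θ = 1 − 2×0.29 = 0.420; arccos → 65.2°.
Since the Moon is past full (waning), take the reflex angle: θ = 360° − 65.2° = 294.8°.
Age = 29.530 × 294.8°/360° ≈ 24.18 days.

24.2 days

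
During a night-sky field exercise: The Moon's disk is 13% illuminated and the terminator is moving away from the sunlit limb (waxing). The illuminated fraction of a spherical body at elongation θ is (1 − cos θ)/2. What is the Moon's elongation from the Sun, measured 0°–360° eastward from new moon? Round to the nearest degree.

Invert f = (1 − cos θ)/2 to get cos θ = 1 − 2(0.13) = 0.740, hence θ₀ = arccos 0.740 = 42.3°.
The Moon is waxing (0°–180°), so θ = 42.3° directly.

42°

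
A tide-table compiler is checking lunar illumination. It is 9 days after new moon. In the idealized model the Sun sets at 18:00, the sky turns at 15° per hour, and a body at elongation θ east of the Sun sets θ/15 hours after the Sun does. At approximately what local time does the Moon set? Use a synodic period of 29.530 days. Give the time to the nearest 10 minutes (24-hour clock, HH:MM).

01:20

Elongation θ = 360° × 9/29.530 ≈ 109.7°.
At 15° of sky rotation per hour, 109.7° corresponds to a 7.31 h lag.
18:00 + 7.315 h ≈ 01:19 → 01:20 to the nearest ten minutes.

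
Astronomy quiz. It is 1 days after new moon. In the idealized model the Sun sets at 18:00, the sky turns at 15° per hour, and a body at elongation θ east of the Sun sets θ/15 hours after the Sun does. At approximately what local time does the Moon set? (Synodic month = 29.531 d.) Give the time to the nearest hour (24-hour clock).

Elongation θ = 360° × 1/29.531 ≈ 12.2°.
At 15° of sky rotation per hour, 12.2° corresponds to a 0.81 h lag.
18:00 + 0.81 h ≈ 18:49 → 19:00 to the nearest hour.

19:00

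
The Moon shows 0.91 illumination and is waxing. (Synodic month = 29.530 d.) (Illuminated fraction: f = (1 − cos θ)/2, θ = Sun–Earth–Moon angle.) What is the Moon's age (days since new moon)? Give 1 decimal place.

From f = (1 − cos θ)/2: cos θ = 1 − 2×0.91 = -0.820; arccos → 145.1°.
Waxing ⇒ before full, so θ = 145.1°.
Age = 29.530 × 145.1°/360° ≈ 11.90 days.

11.9 days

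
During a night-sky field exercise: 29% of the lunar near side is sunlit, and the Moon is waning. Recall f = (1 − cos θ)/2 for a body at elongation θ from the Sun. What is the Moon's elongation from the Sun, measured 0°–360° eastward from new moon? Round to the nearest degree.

295°

cos θ = 1 − 2f = 0.420, giving a principal value of 65.2°.
Waning ⇒ past full, so θ = 360° − 65.2° = 294.8°.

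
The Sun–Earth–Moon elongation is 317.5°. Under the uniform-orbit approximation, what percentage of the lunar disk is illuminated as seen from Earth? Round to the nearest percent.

f = (1 − cos 317.5°)/2 = (1 − 0.737)/2 ≈ 0.131, i.e. 13%.

13%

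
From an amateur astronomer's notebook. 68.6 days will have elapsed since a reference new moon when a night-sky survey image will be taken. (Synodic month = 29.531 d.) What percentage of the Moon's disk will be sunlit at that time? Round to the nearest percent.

Reduce mod P: 68.6 − 2×29.531 = 9.54 d into the current lunation.
Phase angle: θ = 360°·(9.54 d)/(29.531 d) = 116.3°.
Illuminated fraction = (1 − cos 116.3°)/2 = (1 − (-0.443))/2 ≈ 0.721, so 72%.

72%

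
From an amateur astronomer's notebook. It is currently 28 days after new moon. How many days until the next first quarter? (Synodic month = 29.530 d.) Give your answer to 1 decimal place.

8.9 days

First quarter occurs at elongation 90°, i.e. at age 29.530 × 90/360 = 7.383 d.
Already past this cycle's first quarter; the next is at 7.383 + 29.530 = 36.913 d, so 36.913 − 28 = 8.913 days.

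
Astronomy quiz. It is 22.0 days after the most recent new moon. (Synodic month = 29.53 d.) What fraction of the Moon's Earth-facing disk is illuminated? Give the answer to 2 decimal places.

Phase angle: θ = 360°·(22.0 d)/(29.53 d) = 268.2°.
cos 268.2° = (-0.031), so f = (1 − (-0.031))/2 = 0.516.

0.52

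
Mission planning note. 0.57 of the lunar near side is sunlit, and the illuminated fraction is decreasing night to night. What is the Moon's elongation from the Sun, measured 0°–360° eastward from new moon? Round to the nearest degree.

262°

cos θ = 1 − 2f = -0.140, giving a principal value of 98.0°.
Waning ⇒ past full, so θ = 360° − 98.0° = 262.0°.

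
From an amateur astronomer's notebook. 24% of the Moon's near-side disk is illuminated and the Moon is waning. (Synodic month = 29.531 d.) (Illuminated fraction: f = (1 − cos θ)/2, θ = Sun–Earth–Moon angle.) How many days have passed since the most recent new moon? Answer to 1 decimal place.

From f = (1 − cos θ)/2: cos θ = 1 − 2×0.24 = 0.520; arccos → 58.7°.
A waning Moon lies in 180°–360°, so θ = 360° − 58.7° = 301.3°.
At 360°/29.531 d per day, 301.3° corresponds to 24.72 days.

24.7 days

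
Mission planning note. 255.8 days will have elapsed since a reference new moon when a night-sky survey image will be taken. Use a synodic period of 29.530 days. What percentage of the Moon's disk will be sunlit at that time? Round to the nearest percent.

255.8/29.530 = 8.662 lunations, so 8 complete cycles and 19.56 d into the next.
The Moon has covered 19.56/29.530 of its cycle, so θ ≈ 360° × 19.56/29.530 = 238.5°.
With cos θ = (-0.523), the lit fraction is (1 − (-0.523))/2 ≈ 0.762, so 76%.

76%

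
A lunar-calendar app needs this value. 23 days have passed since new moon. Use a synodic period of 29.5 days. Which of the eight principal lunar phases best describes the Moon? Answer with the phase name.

θ ≈ 360° × 23/29.5 = 281°, which falls in the last quarter sector.

last quarter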